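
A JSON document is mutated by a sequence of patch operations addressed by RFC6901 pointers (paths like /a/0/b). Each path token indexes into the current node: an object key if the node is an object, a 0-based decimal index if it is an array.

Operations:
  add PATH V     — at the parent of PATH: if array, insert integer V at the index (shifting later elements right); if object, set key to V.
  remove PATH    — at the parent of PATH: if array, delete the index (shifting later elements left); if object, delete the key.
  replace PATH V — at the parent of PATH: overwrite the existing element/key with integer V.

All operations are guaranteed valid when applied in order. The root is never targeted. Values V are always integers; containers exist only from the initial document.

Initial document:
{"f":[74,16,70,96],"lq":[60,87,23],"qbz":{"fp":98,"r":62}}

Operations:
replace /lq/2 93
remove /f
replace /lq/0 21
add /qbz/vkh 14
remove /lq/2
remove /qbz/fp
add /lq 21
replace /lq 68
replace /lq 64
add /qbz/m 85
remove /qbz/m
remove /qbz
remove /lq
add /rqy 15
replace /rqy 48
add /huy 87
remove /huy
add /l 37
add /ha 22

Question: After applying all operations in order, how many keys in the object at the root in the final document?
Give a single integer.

After op 1 (replace /lq/2 93): {"f":[74,16,70,96],"lq":[60,87,93],"qbz":{"fp":98,"r":62}}
After op 2 (remove /f): {"lq":[60,87,93],"qbz":{"fp":98,"r":62}}
After op 3 (replace /lq/0 21): {"lq":[21,87,93],"qbz":{"fp":98,"r":62}}
After op 4 (add /qbz/vkh 14): {"lq":[21,87,93],"qbz":{"fp":98,"r":62,"vkh":14}}
After op 5 (remove /lq/2): {"lq":[21,87],"qbz":{"fp":98,"r":62,"vkh":14}}
After op 6 (remove /qbz/fp): {"lq":[21,87],"qbz":{"r":62,"vkh":14}}
After op 7 (add /lq 21): {"lq":21,"qbz":{"r":62,"vkh":14}}
After op 8 (replace /lq 68): {"lq":68,"qbz":{"r":62,"vkh":14}}
After op 9 (replace /lq 64): {"lq":64,"qbz":{"r":62,"vkh":14}}
After op 10 (add /qbz/m 85): {"lq":64,"qbz":{"m":85,"r":62,"vkh":14}}
After op 11 (remove /qbz/m): {"lq":64,"qbz":{"r":62,"vkh":14}}
After op 12 (remove /qbz): {"lq":64}
After op 13 (remove /lq): {}
After op 14 (add /rqy 15): {"rqy":15}
After op 15 (replace /rqy 48): {"rqy":48}
After op 16 (add /huy 87): {"huy":87,"rqy":48}
After op 17 (remove /huy): {"rqy":48}
After op 18 (add /l 37): {"l":37,"rqy":48}
After op 19 (add /ha 22): {"ha":22,"l":37,"rqy":48}
Size at the root: 3

Answer: 3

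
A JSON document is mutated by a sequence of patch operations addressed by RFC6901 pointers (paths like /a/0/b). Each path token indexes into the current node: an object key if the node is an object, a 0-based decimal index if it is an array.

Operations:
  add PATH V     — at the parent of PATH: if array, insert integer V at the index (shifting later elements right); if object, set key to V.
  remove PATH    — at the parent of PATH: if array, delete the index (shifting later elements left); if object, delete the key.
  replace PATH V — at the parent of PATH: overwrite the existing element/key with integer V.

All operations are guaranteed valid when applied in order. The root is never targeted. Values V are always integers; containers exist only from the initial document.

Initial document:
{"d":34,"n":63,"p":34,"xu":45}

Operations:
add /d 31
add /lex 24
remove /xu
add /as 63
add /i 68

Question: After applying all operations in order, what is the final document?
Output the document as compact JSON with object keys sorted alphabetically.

After op 1 (add /d 31): {"d":31,"n":63,"p":34,"xu":45}
After op 2 (add /lex 24): {"d":31,"lex":24,"n":63,"p":34,"xu":45}
After op 3 (remove /xu): {"d":31,"lex":24,"n":63,"p":34}
After op 4 (add /as 63): {"as":63,"d":31,"lex":24,"n":63,"p":34}
After op 5 (add /i 68): {"as":63,"d":31,"i":68,"lex":24,"n":63,"p":34}

Answer: {"as":63,"d":31,"i":68,"lex":24,"n":63,"p":34}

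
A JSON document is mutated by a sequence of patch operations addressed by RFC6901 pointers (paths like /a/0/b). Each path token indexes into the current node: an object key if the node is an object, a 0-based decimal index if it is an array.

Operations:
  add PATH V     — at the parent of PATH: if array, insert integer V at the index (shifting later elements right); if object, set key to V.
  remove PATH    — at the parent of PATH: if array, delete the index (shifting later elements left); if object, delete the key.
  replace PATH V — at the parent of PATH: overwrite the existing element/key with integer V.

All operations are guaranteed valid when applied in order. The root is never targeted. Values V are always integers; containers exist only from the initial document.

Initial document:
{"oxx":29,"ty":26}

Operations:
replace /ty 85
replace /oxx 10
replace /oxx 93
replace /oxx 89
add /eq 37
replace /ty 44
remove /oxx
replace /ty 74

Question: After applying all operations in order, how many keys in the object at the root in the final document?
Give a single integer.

Answer: 2

Derivation:
After op 1 (replace /ty 85): {"oxx":29,"ty":85}
After op 2 (replace /oxx 10): {"oxx":10,"ty":85}
After op 3 (replace /oxx 93): {"oxx":93,"ty":85}
After op 4 (replace /oxx 89): {"oxx":89,"ty":85}
After op 5 (add /eq 37): {"eq":37,"oxx":89,"ty":85}
After op 6 (replace /ty 44): {"eq":37,"oxx":89,"ty":44}
After op 7 (remove /oxx): {"eq":37,"ty":44}
After op 8 (replace /ty 74): {"eq":37,"ty":74}
Size at the root: 2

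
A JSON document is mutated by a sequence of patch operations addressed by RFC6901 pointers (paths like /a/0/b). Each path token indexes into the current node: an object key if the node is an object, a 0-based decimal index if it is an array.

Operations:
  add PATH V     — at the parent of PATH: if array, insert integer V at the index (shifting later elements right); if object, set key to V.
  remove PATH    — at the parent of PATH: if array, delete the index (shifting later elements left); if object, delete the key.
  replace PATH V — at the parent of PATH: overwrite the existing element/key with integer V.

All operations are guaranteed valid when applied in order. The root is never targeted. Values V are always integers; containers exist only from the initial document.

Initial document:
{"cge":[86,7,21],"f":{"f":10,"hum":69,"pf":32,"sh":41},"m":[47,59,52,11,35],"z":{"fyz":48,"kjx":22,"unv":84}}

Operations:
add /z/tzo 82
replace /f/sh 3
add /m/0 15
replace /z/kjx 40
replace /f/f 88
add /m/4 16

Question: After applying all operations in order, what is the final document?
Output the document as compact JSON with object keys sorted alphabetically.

After op 1 (add /z/tzo 82): {"cge":[86,7,21],"f":{"f":10,"hum":69,"pf":32,"sh":41},"m":[47,59,52,11,35],"z":{"fyz":48,"kjx":22,"tzo":82,"unv":84}}
After op 2 (replace /f/sh 3): {"cge":[86,7,21],"f":{"f":10,"hum":69,"pf":32,"sh":3},"m":[47,59,52,11,35],"z":{"fyz":48,"kjx":22,"tzo":82,"unv":84}}
After op 3 (add /m/0 15): {"cge":[86,7,21],"f":{"f":10,"hum":69,"pf":32,"sh":3},"m":[15,47,59,52,11,35],"z":{"fyz":48,"kjx":22,"tzo":82,"unv":84}}
After op 4 (replace /z/kjx 40): {"cge":[86,7,21],"f":{"f":10,"hum":69,"pf":32,"sh":3},"m":[15,47,59,52,11,35],"z":{"fyz":48,"kjx":40,"tzo":82,"unv":84}}
After op 5 (replace /f/f 88): {"cge":[86,7,21],"f":{"f":88,"hum":69,"pf":32,"sh":3},"m":[15,47,59,52,11,35],"z":{"fyz":48,"kjx":40,"tzo":82,"unv":84}}
After op 6 (add /m/4 16): {"cge":[86,7,21],"f":{"f":88,"hum":69,"pf":32,"sh":3},"m":[15,47,59,52,16,11,35],"z":{"fyz":48,"kjx":40,"tzo":82,"unv":84}}

Answer: {"cge":[86,7,21],"f":{"f":88,"hum":69,"pf":32,"sh":3},"m":[15,47,59,52,16,11,35],"z":{"fyz":48,"kjx":40,"tzo":82,"unv":84}}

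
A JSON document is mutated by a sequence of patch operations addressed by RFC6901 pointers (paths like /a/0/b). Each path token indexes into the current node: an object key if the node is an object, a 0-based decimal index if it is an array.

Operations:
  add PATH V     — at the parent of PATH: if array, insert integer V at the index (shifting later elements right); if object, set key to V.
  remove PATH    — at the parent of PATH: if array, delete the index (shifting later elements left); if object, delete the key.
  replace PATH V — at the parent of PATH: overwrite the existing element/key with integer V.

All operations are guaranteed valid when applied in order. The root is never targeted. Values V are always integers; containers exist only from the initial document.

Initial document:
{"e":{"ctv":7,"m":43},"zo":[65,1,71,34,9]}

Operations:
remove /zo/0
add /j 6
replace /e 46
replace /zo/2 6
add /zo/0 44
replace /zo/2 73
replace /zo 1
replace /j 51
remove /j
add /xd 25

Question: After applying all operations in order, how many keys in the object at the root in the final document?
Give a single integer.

Answer: 3

Derivation:
After op 1 (remove /zo/0): {"e":{"ctv":7,"m":43},"zo":[1,71,34,9]}
After op 2 (add /j 6): {"e":{"ctv":7,"m":43},"j":6,"zo":[1,71,34,9]}
After op 3 (replace /e 46): {"e":46,"j":6,"zo":[1,71,34,9]}
After op 4 (replace /zo/2 6): {"e":46,"j":6,"zo":[1,71,6,9]}
After op 5 (add /zo/0 44): {"e":46,"j":6,"zo":[44,1,71,6,9]}
After op 6 (replace /zo/2 73): {"e":46,"j":6,"zo":[44,1,73,6,9]}
After op 7 (replace /zo 1): {"e":46,"j":6,"zo":1}
After op 8 (replace /j 51): {"e":46,"j":51,"zo":1}
After op 9 (remove /j): {"e":46,"zo":1}
After op 10 (add /xd 25): {"e":46,"xd":25,"zo":1}
Size at the root: 3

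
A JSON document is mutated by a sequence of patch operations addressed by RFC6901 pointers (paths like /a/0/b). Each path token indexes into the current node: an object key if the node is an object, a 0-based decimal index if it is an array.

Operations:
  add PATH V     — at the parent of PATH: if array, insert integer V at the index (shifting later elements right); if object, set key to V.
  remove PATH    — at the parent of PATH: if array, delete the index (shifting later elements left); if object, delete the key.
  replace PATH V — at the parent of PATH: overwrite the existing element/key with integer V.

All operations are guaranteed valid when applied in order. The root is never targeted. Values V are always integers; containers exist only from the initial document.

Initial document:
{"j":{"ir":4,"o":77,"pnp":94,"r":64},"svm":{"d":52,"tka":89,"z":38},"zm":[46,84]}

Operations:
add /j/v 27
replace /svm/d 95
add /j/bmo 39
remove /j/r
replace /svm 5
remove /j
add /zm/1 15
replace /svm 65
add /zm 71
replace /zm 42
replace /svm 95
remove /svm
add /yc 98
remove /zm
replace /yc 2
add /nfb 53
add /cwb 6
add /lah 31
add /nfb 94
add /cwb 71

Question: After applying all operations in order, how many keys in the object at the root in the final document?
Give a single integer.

After op 1 (add /j/v 27): {"j":{"ir":4,"o":77,"pnp":94,"r":64,"v":27},"svm":{"d":52,"tka":89,"z":38},"zm":[46,84]}
After op 2 (replace /svm/d 95): {"j":{"ir":4,"o":77,"pnp":94,"r":64,"v":27},"svm":{"d":95,"tka":89,"z":38},"zm":[46,84]}
After op 3 (add /j/bmo 39): {"j":{"bmo":39,"ir":4,"o":77,"pnp":94,"r":64,"v":27},"svm":{"d":95,"tka":89,"z":38},"zm":[46,84]}
After op 4 (remove /j/r): {"j":{"bmo":39,"ir":4,"o":77,"pnp":94,"v":27},"svm":{"d":95,"tka":89,"z":38},"zm":[46,84]}
After op 5 (replace /svm 5): {"j":{"bmo":39,"ir":4,"o":77,"pnp":94,"v":27},"svm":5,"zm":[46,84]}
After op 6 (remove /j): {"svm":5,"zm":[46,84]}
After op 7 (add /zm/1 15): {"svm":5,"zm":[46,15,84]}
After op 8 (replace /svm 65): {"svm":65,"zm":[46,15,84]}
After op 9 (add /zm 71): {"svm":65,"zm":71}
After op 10 (replace /zm 42): {"svm":65,"zm":42}
After op 11 (replace /svm 95): {"svm":95,"zm":42}
After op 12 (remove /svm): {"zm":42}
After op 13 (add /yc 98): {"yc":98,"zm":42}
After op 14 (remove /zm): {"yc":98}
After op 15 (replace /yc 2): {"yc":2}
After op 16 (add /nfb 53): {"nfb":53,"yc":2}
After op 17 (add /cwb 6): {"cwb":6,"nfb":53,"yc":2}
After op 18 (add /lah 31): {"cwb":6,"lah":31,"nfb":53,"yc":2}
After op 19 (add /nfb 94): {"cwb":6,"lah":31,"nfb":94,"yc":2}
After op 20 (add /cwb 71): {"cwb":71,"lah":31,"nfb":94,"yc":2}
Size at the root: 4

Answer: 4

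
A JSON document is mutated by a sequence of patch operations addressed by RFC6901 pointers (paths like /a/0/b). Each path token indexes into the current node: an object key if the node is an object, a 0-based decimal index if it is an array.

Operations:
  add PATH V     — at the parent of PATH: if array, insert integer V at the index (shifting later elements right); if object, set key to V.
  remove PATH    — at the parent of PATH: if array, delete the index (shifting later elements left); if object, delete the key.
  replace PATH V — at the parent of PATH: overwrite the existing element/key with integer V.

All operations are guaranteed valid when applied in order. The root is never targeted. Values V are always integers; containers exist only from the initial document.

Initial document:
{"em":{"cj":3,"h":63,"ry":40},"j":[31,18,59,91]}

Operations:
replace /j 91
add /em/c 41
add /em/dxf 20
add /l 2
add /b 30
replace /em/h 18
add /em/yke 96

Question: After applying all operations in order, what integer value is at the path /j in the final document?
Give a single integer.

After op 1 (replace /j 91): {"em":{"cj":3,"h":63,"ry":40},"j":91}
After op 2 (add /em/c 41): {"em":{"c":41,"cj":3,"h":63,"ry":40},"j":91}
After op 3 (add /em/dxf 20): {"em":{"c":41,"cj":3,"dxf":20,"h":63,"ry":40},"j":91}
After op 4 (add /l 2): {"em":{"c":41,"cj":3,"dxf":20,"h":63,"ry":40},"j":91,"l":2}
After op 5 (add /b 30): {"b":30,"em":{"c":41,"cj":3,"dxf":20,"h":63,"ry":40},"j":91,"l":2}
After op 6 (replace /em/h 18): {"b":30,"em":{"c":41,"cj":3,"dxf":20,"h":18,"ry":40},"j":91,"l":2}
After op 7 (add /em/yke 96): {"b":30,"em":{"c":41,"cj":3,"dxf":20,"h":18,"ry":40,"yke":96},"j":91,"l":2}
Value at /j: 91

Answer: 91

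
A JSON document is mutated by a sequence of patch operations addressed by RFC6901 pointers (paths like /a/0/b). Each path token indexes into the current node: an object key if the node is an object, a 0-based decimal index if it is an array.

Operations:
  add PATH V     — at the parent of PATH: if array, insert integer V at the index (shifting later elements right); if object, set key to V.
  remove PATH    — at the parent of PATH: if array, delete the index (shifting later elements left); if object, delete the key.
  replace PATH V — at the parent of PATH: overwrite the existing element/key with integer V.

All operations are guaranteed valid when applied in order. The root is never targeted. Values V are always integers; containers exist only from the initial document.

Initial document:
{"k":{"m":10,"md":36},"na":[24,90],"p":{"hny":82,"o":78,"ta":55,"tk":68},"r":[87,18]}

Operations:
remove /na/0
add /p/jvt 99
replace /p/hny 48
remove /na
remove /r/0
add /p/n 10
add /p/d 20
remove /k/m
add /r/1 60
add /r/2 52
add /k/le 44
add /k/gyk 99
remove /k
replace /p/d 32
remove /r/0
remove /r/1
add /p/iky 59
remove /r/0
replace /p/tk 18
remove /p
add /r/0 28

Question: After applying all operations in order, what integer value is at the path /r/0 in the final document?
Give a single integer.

Answer: 28

Derivation:
After op 1 (remove /na/0): {"k":{"m":10,"md":36},"na":[90],"p":{"hny":82,"o":78,"ta":55,"tk":68},"r":[87,18]}
After op 2 (add /p/jvt 99): {"k":{"m":10,"md":36},"na":[90],"p":{"hny":82,"jvt":99,"o":78,"ta":55,"tk":68},"r":[87,18]}
After op 3 (replace /p/hny 48): {"k":{"m":10,"md":36},"na":[90],"p":{"hny":48,"jvt":99,"o":78,"ta":55,"tk":68},"r":[87,18]}
After op 4 (remove /na): {"k":{"m":10,"md":36},"p":{"hny":48,"jvt":99,"o":78,"ta":55,"tk":68},"r":[87,18]}
After op 5 (remove /r/0): {"k":{"m":10,"md":36},"p":{"hny":48,"jvt":99,"o":78,"ta":55,"tk":68},"r":[18]}
After op 6 (add /p/n 10): {"k":{"m":10,"md":36},"p":{"hny":48,"jvt":99,"n":10,"o":78,"ta":55,"tk":68},"r":[18]}
After op 7 (add /p/d 20): {"k":{"m":10,"md":36},"p":{"d":20,"hny":48,"jvt":99,"n":10,"o":78,"ta":55,"tk":68},"r":[18]}
After op 8 (remove /k/m): {"k":{"md":36},"p":{"d":20,"hny":48,"jvt":99,"n":10,"o":78,"ta":55,"tk":68},"r":[18]}
After op 9 (add /r/1 60): {"k":{"md":36},"p":{"d":20,"hny":48,"jvt":99,"n":10,"o":78,"ta":55,"tk":68},"r":[18,60]}
After op 10 (add /r/2 52): {"k":{"md":36},"p":{"d":20,"hny":48,"jvt":99,"n":10,"o":78,"ta":55,"tk":68},"r":[18,60,52]}
After op 11 (add /k/le 44): {"k":{"le":44,"md":36},"p":{"d":20,"hny":48,"jvt":99,"n":10,"o":78,"ta":55,"tk":68},"r":[18,60,52]}
After op 12 (add /k/gyk 99): {"k":{"gyk":99,"le":44,"md":36},"p":{"d":20,"hny":48,"jvt":99,"n":10,"o":78,"ta":55,"tk":68},"r":[18,60,52]}
After op 13 (remove /k): {"p":{"d":20,"hny":48,"jvt":99,"n":10,"o":78,"ta":55,"tk":68},"r":[18,60,52]}
After op 14 (replace /p/d 32): {"p":{"d":32,"hny":48,"jvt":99,"n":10,"o":78,"ta":55,"tk":68},"r":[18,60,52]}
After op 15 (remove /r/0): {"p":{"d":32,"hny":48,"jvt":99,"n":10,"o":78,"ta":55,"tk":68},"r":[60,52]}
After op 16 (remove /r/1): {"p":{"d":32,"hny":48,"jvt":99,"n":10,"o":78,"ta":55,"tk":68},"r":[60]}
After op 17 (add /p/iky 59): {"p":{"d":32,"hny":48,"iky":59,"jvt":99,"n":10,"o":78,"ta":55,"tk":68},"r":[60]}
After op 18 (remove /r/0): {"p":{"d":32,"hny":48,"iky":59,"jvt":99,"n":10,"o":78,"ta":55,"tk":68},"r":[]}
After op 19 (replace /p/tk 18): {"p":{"d":32,"hny":48,"iky":59,"jvt":99,"n":10,"o":78,"ta":55,"tk":18},"r":[]}
After op 20 (remove /p): {"r":[]}
After op 21 (add /r/0 28): {"r":[28]}
Value at /r/0: 28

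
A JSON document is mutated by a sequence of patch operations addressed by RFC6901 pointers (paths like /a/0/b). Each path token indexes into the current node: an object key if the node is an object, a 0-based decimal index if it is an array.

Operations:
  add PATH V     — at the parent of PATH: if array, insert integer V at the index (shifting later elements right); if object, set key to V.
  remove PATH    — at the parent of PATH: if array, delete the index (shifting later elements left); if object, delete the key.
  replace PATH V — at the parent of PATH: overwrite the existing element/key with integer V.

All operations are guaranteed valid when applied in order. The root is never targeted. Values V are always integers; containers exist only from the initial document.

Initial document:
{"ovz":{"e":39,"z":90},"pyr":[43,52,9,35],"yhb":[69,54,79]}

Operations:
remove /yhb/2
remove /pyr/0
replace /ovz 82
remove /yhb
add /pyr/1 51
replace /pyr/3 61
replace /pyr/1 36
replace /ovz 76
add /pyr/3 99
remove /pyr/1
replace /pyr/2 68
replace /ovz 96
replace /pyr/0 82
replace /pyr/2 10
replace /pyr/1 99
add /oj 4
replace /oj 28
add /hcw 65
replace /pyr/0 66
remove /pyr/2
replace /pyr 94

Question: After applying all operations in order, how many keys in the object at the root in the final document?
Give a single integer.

After op 1 (remove /yhb/2): {"ovz":{"e":39,"z":90},"pyr":[43,52,9,35],"yhb":[69,54]}
After op 2 (remove /pyr/0): {"ovz":{"e":39,"z":90},"pyr":[52,9,35],"yhb":[69,54]}
After op 3 (replace /ovz 82): {"ovz":82,"pyr":[52,9,35],"yhb":[69,54]}
After op 4 (remove /yhb): {"ovz":82,"pyr":[52,9,35]}
After op 5 (add /pyr/1 51): {"ovz":82,"pyr":[52,51,9,35]}
After op 6 (replace /pyr/3 61): {"ovz":82,"pyr":[52,51,9,61]}
After op 7 (replace /pyr/1 36): {"ovz":82,"pyr":[52,36,9,61]}
After op 8 (replace /ovz 76): {"ovz":76,"pyr":[52,36,9,61]}
After op 9 (add /pyr/3 99): {"ovz":76,"pyr":[52,36,9,99,61]}
After op 10 (remove /pyr/1): {"ovz":76,"pyr":[52,9,99,61]}
After op 11 (replace /pyr/2 68): {"ovz":76,"pyr":[52,9,68,61]}
After op 12 (replace /ovz 96): {"ovz":96,"pyr":[52,9,68,61]}
After op 13 (replace /pyr/0 82): {"ovz":96,"pyr":[82,9,68,61]}
After op 14 (replace /pyr/2 10): {"ovz":96,"pyr":[82,9,10,61]}
After op 15 (replace /pyr/1 99): {"ovz":96,"pyr":[82,99,10,61]}
After op 16 (add /oj 4): {"oj":4,"ovz":96,"pyr":[82,99,10,61]}
After op 17 (replace /oj 28): {"oj":28,"ovz":96,"pyr":[82,99,10,61]}
After op 18 (add /hcw 65): {"hcw":65,"oj":28,"ovz":96,"pyr":[82,99,10,61]}
After op 19 (replace /pyr/0 66): {"hcw":65,"oj":28,"ovz":96,"pyr":[66,99,10,61]}
After op 20 (remove /pyr/2): {"hcw":65,"oj":28,"ovz":96,"pyr":[66,99,61]}
After op 21 (replace /pyr 94): {"hcw":65,"oj":28,"ovz":96,"pyr":94}
Size at the root: 4

Answer: 4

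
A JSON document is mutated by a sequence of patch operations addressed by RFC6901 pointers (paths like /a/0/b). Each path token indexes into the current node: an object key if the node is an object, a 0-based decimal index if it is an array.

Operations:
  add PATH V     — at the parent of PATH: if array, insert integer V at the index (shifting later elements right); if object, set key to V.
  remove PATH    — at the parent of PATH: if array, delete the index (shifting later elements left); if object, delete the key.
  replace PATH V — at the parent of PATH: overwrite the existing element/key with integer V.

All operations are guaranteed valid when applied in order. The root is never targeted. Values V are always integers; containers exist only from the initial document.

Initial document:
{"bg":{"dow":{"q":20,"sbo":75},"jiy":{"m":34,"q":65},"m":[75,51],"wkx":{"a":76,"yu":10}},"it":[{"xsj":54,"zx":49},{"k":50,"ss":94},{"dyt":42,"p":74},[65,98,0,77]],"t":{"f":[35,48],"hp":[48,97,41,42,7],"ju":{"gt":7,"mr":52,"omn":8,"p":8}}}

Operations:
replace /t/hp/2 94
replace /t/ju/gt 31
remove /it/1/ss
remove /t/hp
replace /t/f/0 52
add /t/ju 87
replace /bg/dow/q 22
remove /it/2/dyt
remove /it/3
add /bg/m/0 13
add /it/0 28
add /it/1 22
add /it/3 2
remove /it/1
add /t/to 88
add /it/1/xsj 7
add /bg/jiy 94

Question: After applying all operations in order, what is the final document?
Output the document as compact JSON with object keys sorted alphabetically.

After op 1 (replace /t/hp/2 94): {"bg":{"dow":{"q":20,"sbo":75},"jiy":{"m":34,"q":65},"m":[75,51],"wkx":{"a":76,"yu":10}},"it":[{"xsj":54,"zx":49},{"k":50,"ss":94},{"dyt":42,"p":74},[65,98,0,77]],"t":{"f":[35,48],"hp":[48,97,94,42,7],"ju":{"gt":7,"mr":52,"omn":8,"p":8}}}
After op 2 (replace /t/ju/gt 31): {"bg":{"dow":{"q":20,"sbo":75},"jiy":{"m":34,"q":65},"m":[75,51],"wkx":{"a":76,"yu":10}},"it":[{"xsj":54,"zx":49},{"k":50,"ss":94},{"dyt":42,"p":74},[65,98,0,77]],"t":{"f":[35,48],"hp":[48,97,94,42,7],"ju":{"gt":31,"mr":52,"omn":8,"p":8}}}
After op 3 (remove /it/1/ss): {"bg":{"dow":{"q":20,"sbo":75},"jiy":{"m":34,"q":65},"m":[75,51],"wkx":{"a":76,"yu":10}},"it":[{"xsj":54,"zx":49},{"k":50},{"dyt":42,"p":74},[65,98,0,77]],"t":{"f":[35,48],"hp":[48,97,94,42,7],"ju":{"gt":31,"mr":52,"omn":8,"p":8}}}
After op 4 (remove /t/hp): {"bg":{"dow":{"q":20,"sbo":75},"jiy":{"m":34,"q":65},"m":[75,51],"wkx":{"a":76,"yu":10}},"it":[{"xsj":54,"zx":49},{"k":50},{"dyt":42,"p":74},[65,98,0,77]],"t":{"f":[35,48],"ju":{"gt":31,"mr":52,"omn":8,"p":8}}}
After op 5 (replace /t/f/0 52): {"bg":{"dow":{"q":20,"sbo":75},"jiy":{"m":34,"q":65},"m":[75,51],"wkx":{"a":76,"yu":10}},"it":[{"xsj":54,"zx":49},{"k":50},{"dyt":42,"p":74},[65,98,0,77]],"t":{"f":[52,48],"ju":{"gt":31,"mr":52,"omn":8,"p":8}}}
After op 6 (add /t/ju 87): {"bg":{"dow":{"q":20,"sbo":75},"jiy":{"m":34,"q":65},"m":[75,51],"wkx":{"a":76,"yu":10}},"it":[{"xsj":54,"zx":49},{"k":50},{"dyt":42,"p":74},[65,98,0,77]],"t":{"f":[52,48],"ju":87}}
After op 7 (replace /bg/dow/q 22): {"bg":{"dow":{"q":22,"sbo":75},"jiy":{"m":34,"q":65},"m":[75,51],"wkx":{"a":76,"yu":10}},"it":[{"xsj":54,"zx":49},{"k":50},{"dyt":42,"p":74},[65,98,0,77]],"t":{"f":[52,48],"ju":87}}
After op 8 (remove /it/2/dyt): {"bg":{"dow":{"q":22,"sbo":75},"jiy":{"m":34,"q":65},"m":[75,51],"wkx":{"a":76,"yu":10}},"it":[{"xsj":54,"zx":49},{"k":50},{"p":74},[65,98,0,77]],"t":{"f":[52,48],"ju":87}}
After op 9 (remove /it/3): {"bg":{"dow":{"q":22,"sbo":75},"jiy":{"m":34,"q":65},"m":[75,51],"wkx":{"a":76,"yu":10}},"it":[{"xsj":54,"zx":49},{"k":50},{"p":74}],"t":{"f":[52,48],"ju":87}}
After op 10 (add /bg/m/0 13): {"bg":{"dow":{"q":22,"sbo":75},"jiy":{"m":34,"q":65},"m":[13,75,51],"wkx":{"a":76,"yu":10}},"it":[{"xsj":54,"zx":49},{"k":50},{"p":74}],"t":{"f":[52,48],"ju":87}}
After op 11 (add /it/0 28): {"bg":{"dow":{"q":22,"sbo":75},"jiy":{"m":34,"q":65},"m":[13,75,51],"wkx":{"a":76,"yu":10}},"it":[28,{"xsj":54,"zx":49},{"k":50},{"p":74}],"t":{"f":[52,48],"ju":87}}
After op 12 (add /it/1 22): {"bg":{"dow":{"q":22,"sbo":75},"jiy":{"m":34,"q":65},"m":[13,75,51],"wkx":{"a":76,"yu":10}},"it":[28,22,{"xsj":54,"zx":49},{"k":50},{"p":74}],"t":{"f":[52,48],"ju":87}}
After op 13 (add /it/3 2): {"bg":{"dow":{"q":22,"sbo":75},"jiy":{"m":34,"q":65},"m":[13,75,51],"wkx":{"a":76,"yu":10}},"it":[28,22,{"xsj":54,"zx":49},2,{"k":50},{"p":74}],"t":{"f":[52,48],"ju":87}}
After op 14 (remove /it/1): {"bg":{"dow":{"q":22,"sbo":75},"jiy":{"m":34,"q":65},"m":[13,75,51],"wkx":{"a":76,"yu":10}},"it":[28,{"xsj":54,"zx":49},2,{"k":50},{"p":74}],"t":{"f":[52,48],"ju":87}}
After op 15 (add /t/to 88): {"bg":{"dow":{"q":22,"sbo":75},"jiy":{"m":34,"q":65},"m":[13,75,51],"wkx":{"a":76,"yu":10}},"it":[28,{"xsj":54,"zx":49},2,{"k":50},{"p":74}],"t":{"f":[52,48],"ju":87,"to":88}}
After op 16 (add /it/1/xsj 7): {"bg":{"dow":{"q":22,"sbo":75},"jiy":{"m":34,"q":65},"m":[13,75,51],"wkx":{"a":76,"yu":10}},"it":[28,{"xsj":7,"zx":49},2,{"k":50},{"p":74}],"t":{"f":[52,48],"ju":87,"to":88}}
After op 17 (add /bg/jiy 94): {"bg":{"dow":{"q":22,"sbo":75},"jiy":94,"m":[13,75,51],"wkx":{"a":76,"yu":10}},"it":[28,{"xsj":7,"zx":49},2,{"k":50},{"p":74}],"t":{"f":[52,48],"ju":87,"to":88}}

Answer: {"bg":{"dow":{"q":22,"sbo":75},"jiy":94,"m":[13,75,51],"wkx":{"a":76,"yu":10}},"it":[28,{"xsj":7,"zx":49},2,{"k":50},{"p":74}],"t":{"f":[52,48],"ju":87,"to":88}}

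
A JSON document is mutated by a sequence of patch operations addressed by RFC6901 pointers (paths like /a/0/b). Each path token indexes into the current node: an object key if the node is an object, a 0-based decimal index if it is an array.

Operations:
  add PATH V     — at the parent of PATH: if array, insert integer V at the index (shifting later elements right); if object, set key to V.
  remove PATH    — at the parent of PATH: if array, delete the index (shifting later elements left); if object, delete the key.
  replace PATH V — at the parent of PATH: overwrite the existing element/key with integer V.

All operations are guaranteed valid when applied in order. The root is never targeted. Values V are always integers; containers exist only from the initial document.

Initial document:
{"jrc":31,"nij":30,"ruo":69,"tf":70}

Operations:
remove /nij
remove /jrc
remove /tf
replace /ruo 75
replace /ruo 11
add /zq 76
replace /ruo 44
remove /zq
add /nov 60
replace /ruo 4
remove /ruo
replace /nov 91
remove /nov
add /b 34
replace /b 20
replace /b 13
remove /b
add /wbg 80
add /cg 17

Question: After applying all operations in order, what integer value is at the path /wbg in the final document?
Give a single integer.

Answer: 80

Derivation:
After op 1 (remove /nij): {"jrc":31,"ruo":69,"tf":70}
After op 2 (remove /jrc): {"ruo":69,"tf":70}
After op 3 (remove /tf): {"ruo":69}
After op 4 (replace /ruo 75): {"ruo":75}
After op 5 (replace /ruo 11): {"ruo":11}
After op 6 (add /zq 76): {"ruo":11,"zq":76}
After op 7 (replace /ruo 44): {"ruo":44,"zq":76}
After op 8 (remove /zq): {"ruo":44}
After op 9 (add /nov 60): {"nov":60,"ruo":44}
After op 10 (replace /ruo 4): {"nov":60,"ruo":4}
After op 11 (remove /ruo): {"nov":60}
After op 12 (replace /nov 91): {"nov":91}
After op 13 (remove /nov): {}
After op 14 (add /b 34): {"b":34}
After op 15 (replace /b 20): {"b":20}
After op 16 (replace /b 13): {"b":13}
After op 17 (remove /b): {}
After op 18 (add /wbg 80): {"wbg":80}
After op 19 (add /cg 17): {"cg":17,"wbg":80}
Value at /wbg: 80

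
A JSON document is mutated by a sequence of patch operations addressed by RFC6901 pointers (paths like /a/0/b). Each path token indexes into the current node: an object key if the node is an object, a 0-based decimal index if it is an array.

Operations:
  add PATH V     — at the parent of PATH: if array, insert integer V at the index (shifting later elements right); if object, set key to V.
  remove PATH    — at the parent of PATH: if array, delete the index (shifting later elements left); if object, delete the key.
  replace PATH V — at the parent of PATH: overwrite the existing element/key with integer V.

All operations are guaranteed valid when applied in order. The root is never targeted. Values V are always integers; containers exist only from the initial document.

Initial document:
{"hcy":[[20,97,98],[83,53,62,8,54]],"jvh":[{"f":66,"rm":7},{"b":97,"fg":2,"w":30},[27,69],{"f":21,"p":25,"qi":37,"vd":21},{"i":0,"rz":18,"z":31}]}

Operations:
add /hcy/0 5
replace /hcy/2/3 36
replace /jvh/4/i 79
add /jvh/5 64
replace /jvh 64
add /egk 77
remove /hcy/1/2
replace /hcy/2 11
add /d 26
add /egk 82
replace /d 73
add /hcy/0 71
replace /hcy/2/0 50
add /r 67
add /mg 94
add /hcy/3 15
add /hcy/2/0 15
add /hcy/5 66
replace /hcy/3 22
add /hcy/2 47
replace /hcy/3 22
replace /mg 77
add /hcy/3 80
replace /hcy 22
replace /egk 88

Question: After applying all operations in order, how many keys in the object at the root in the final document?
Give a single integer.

After op 1 (add /hcy/0 5): {"hcy":[5,[20,97,98],[83,53,62,8,54]],"jvh":[{"f":66,"rm":7},{"b":97,"fg":2,"w":30},[27,69],{"f":21,"p":25,"qi":37,"vd":21},{"i":0,"rz":18,"z":31}]}
After op 2 (replace /hcy/2/3 36): {"hcy":[5,[20,97,98],[83,53,62,36,54]],"jvh":[{"f":66,"rm":7},{"b":97,"fg":2,"w":30},[27,69],{"f":21,"p":25,"qi":37,"vd":21},{"i":0,"rz":18,"z":31}]}
After op 3 (replace /jvh/4/i 79): {"hcy":[5,[20,97,98],[83,53,62,36,54]],"jvh":[{"f":66,"rm":7},{"b":97,"fg":2,"w":30},[27,69],{"f":21,"p":25,"qi":37,"vd":21},{"i":79,"rz":18,"z":31}]}
After op 4 (add /jvh/5 64): {"hcy":[5,[20,97,98],[83,53,62,36,54]],"jvh":[{"f":66,"rm":7},{"b":97,"fg":2,"w":30},[27,69],{"f":21,"p":25,"qi":37,"vd":21},{"i":79,"rz":18,"z":31},64]}
After op 5 (replace /jvh 64): {"hcy":[5,[20,97,98],[83,53,62,36,54]],"jvh":64}
After op 6 (add /egk 77): {"egk":77,"hcy":[5,[20,97,98],[83,53,62,36,54]],"jvh":64}
After op 7 (remove /hcy/1/2): {"egk":77,"hcy":[5,[20,97],[83,53,62,36,54]],"jvh":64}
After op 8 (replace /hcy/2 11): {"egk":77,"hcy":[5,[20,97],11],"jvh":64}
After op 9 (add /d 26): {"d":26,"egk":77,"hcy":[5,[20,97],11],"jvh":64}
After op 10 (add /egk 82): {"d":26,"egk":82,"hcy":[5,[20,97],11],"jvh":64}
After op 11 (replace /d 73): {"d":73,"egk":82,"hcy":[5,[20,97],11],"jvh":64}
After op 12 (add /hcy/0 71): {"d":73,"egk":82,"hcy":[71,5,[20,97],11],"jvh":64}
After op 13 (replace /hcy/2/0 50): {"d":73,"egk":82,"hcy":[71,5,[50,97],11],"jvh":64}
After op 14 (add /r 67): {"d":73,"egk":82,"hcy":[71,5,[50,97],11],"jvh":64,"r":67}
After op 15 (add /mg 94): {"d":73,"egk":82,"hcy":[71,5,[50,97],11],"jvh":64,"mg":94,"r":67}
After op 16 (add /hcy/3 15): {"d":73,"egk":82,"hcy":[71,5,[50,97],15,11],"jvh":64,"mg":94,"r":67}
After op 17 (add /hcy/2/0 15): {"d":73,"egk":82,"hcy":[71,5,[15,50,97],15,11],"jvh":64,"mg":94,"r":67}
After op 18 (add /hcy/5 66): {"d":73,"egk":82,"hcy":[71,5,[15,50,97],15,11,66],"jvh":64,"mg":94,"r":67}
After op 19 (replace /hcy/3 22): {"d":73,"egk":82,"hcy":[71,5,[15,50,97],22,11,66],"jvh":64,"mg":94,"r":67}
After op 20 (add /hcy/2 47): {"d":73,"egk":82,"hcy":[71,5,47,[15,50,97],22,11,66],"jvh":64,"mg":94,"r":67}
After op 21 (replace /hcy/3 22): {"d":73,"egk":82,"hcy":[71,5,47,22,22,11,66],"jvh":64,"mg":94,"r":67}
After op 22 (replace /mg 77): {"d":73,"egk":82,"hcy":[71,5,47,22,22,11,66],"jvh":64,"mg":77,"r":67}
After op 23 (add /hcy/3 80): {"d":73,"egk":82,"hcy":[71,5,47,80,22,22,11,66],"jvh":64,"mg":77,"r":67}
After op 24 (replace /hcy 22): {"d":73,"egk":82,"hcy":22,"jvh":64,"mg":77,"r":67}
After op 25 (replace /egk 88): {"d":73,"egk":88,"hcy":22,"jvh":64,"mg":77,"r":67}
Size at the root: 6

Answer: 6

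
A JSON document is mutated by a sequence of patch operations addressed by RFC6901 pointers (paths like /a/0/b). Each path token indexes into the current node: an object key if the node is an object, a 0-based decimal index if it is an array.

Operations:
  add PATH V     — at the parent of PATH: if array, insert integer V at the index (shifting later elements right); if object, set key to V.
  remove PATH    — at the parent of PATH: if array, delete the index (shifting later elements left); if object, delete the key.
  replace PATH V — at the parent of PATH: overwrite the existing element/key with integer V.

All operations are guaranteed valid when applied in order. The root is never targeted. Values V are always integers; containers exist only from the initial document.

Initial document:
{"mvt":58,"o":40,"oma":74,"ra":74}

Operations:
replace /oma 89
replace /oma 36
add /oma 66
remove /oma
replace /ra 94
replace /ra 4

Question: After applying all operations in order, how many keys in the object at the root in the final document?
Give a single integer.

After op 1 (replace /oma 89): {"mvt":58,"o":40,"oma":89,"ra":74}
After op 2 (replace /oma 36): {"mvt":58,"o":40,"oma":36,"ra":74}
After op 3 (add /oma 66): {"mvt":58,"o":40,"oma":66,"ra":74}
After op 4 (remove /oma): {"mvt":58,"o":40,"ra":74}
After op 5 (replace /ra 94): {"mvt":58,"o":40,"ra":94}
After op 6 (replace /ra 4): {"mvt":58,"o":40,"ra":4}
Size at the root: 3

Answer: 3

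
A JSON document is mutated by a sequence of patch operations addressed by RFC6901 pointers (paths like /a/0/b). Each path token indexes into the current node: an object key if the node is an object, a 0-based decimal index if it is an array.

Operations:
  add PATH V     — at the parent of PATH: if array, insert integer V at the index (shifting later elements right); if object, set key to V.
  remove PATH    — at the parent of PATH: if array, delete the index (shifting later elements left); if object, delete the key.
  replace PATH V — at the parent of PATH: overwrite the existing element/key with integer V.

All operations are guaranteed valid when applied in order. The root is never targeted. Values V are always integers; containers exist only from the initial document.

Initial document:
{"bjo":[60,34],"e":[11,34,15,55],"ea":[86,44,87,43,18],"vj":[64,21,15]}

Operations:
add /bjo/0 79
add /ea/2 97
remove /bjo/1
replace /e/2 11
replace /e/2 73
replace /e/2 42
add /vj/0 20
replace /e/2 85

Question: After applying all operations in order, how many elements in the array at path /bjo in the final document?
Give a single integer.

After op 1 (add /bjo/0 79): {"bjo":[79,60,34],"e":[11,34,15,55],"ea":[86,44,87,43,18],"vj":[64,21,15]}
After op 2 (add /ea/2 97): {"bjo":[79,60,34],"e":[11,34,15,55],"ea":[86,44,97,87,43,18],"vj":[64,21,15]}
After op 3 (remove /bjo/1): {"bjo":[79,34],"e":[11,34,15,55],"ea":[86,44,97,87,43,18],"vj":[64,21,15]}
After op 4 (replace /e/2 11): {"bjo":[79,34],"e":[11,34,11,55],"ea":[86,44,97,87,43,18],"vj":[64,21,15]}
After op 5 (replace /e/2 73): {"bjo":[79,34],"e":[11,34,73,55],"ea":[86,44,97,87,43,18],"vj":[64,21,15]}
After op 6 (replace /e/2 42): {"bjo":[79,34],"e":[11,34,42,55],"ea":[86,44,97,87,43,18],"vj":[64,21,15]}
After op 7 (add /vj/0 20): {"bjo":[79,34],"e":[11,34,42,55],"ea":[86,44,97,87,43,18],"vj":[20,64,21,15]}
After op 8 (replace /e/2 85): {"bjo":[79,34],"e":[11,34,85,55],"ea":[86,44,97,87,43,18],"vj":[20,64,21,15]}
Size at path /bjo: 2

Answer: 2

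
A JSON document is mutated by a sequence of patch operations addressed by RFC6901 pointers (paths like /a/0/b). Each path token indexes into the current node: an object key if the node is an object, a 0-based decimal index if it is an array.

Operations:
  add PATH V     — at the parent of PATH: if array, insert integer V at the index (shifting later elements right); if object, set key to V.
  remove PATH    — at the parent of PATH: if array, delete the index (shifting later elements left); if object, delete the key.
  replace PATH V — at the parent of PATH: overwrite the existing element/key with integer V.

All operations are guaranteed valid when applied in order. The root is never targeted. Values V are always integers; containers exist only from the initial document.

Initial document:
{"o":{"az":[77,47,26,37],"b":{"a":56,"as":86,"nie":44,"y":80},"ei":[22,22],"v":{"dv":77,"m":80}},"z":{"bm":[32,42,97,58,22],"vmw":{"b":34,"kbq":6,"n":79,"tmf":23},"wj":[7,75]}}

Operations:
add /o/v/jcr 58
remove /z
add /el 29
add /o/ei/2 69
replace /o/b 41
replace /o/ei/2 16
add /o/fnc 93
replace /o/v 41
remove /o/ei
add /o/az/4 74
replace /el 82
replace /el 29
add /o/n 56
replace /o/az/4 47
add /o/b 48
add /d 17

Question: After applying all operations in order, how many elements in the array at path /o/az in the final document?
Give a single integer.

Answer: 5

Derivation:
After op 1 (add /o/v/jcr 58): {"o":{"az":[77,47,26,37],"b":{"a":56,"as":86,"nie":44,"y":80},"ei":[22,22],"v":{"dv":77,"jcr":58,"m":80}},"z":{"bm":[32,42,97,58,22],"vmw":{"b":34,"kbq":6,"n":79,"tmf":23},"wj":[7,75]}}
After op 2 (remove /z): {"o":{"az":[77,47,26,37],"b":{"a":56,"as":86,"nie":44,"y":80},"ei":[22,22],"v":{"dv":77,"jcr":58,"m":80}}}
After op 3 (add /el 29): {"el":29,"o":{"az":[77,47,26,37],"b":{"a":56,"as":86,"nie":44,"y":80},"ei":[22,22],"v":{"dv":77,"jcr":58,"m":80}}}
After op 4 (add /o/ei/2 69): {"el":29,"o":{"az":[77,47,26,37],"b":{"a":56,"as":86,"nie":44,"y":80},"ei":[22,22,69],"v":{"dv":77,"jcr":58,"m":80}}}
After op 5 (replace /o/b 41): {"el":29,"o":{"az":[77,47,26,37],"b":41,"ei":[22,22,69],"v":{"dv":77,"jcr":58,"m":80}}}
After op 6 (replace /o/ei/2 16): {"el":29,"o":{"az":[77,47,26,37],"b":41,"ei":[22,22,16],"v":{"dv":77,"jcr":58,"m":80}}}
After op 7 (add /o/fnc 93): {"el":29,"o":{"az":[77,47,26,37],"b":41,"ei":[22,22,16],"fnc":93,"v":{"dv":77,"jcr":58,"m":80}}}
After op 8 (replace /o/v 41): {"el":29,"o":{"az":[77,47,26,37],"b":41,"ei":[22,22,16],"fnc":93,"v":41}}
After op 9 (remove /o/ei): {"el":29,"o":{"az":[77,47,26,37],"b":41,"fnc":93,"v":41}}
After op 10 (add /o/az/4 74): {"el":29,"o":{"az":[77,47,26,37,74],"b":41,"fnc":93,"v":41}}
After op 11 (replace /el 82): {"el":82,"o":{"az":[77,47,26,37,74],"b":41,"fnc":93,"v":41}}
After op 12 (replace /el 29): {"el":29,"o":{"az":[77,47,26,37,74],"b":41,"fnc":93,"v":41}}
After op 13 (add /o/n 56): {"el":29,"o":{"az":[77,47,26,37,74],"b":41,"fnc":93,"n":56,"v":41}}
After op 14 (replace /o/az/4 47): {"el":29,"o":{"az":[77,47,26,37,47],"b":41,"fnc":93,"n":56,"v":41}}
After op 15 (add /o/b 48): {"el":29,"o":{"az":[77,47,26,37,47],"b":48,"fnc":93,"n":56,"v":41}}
After op 16 (add /d 17): {"d":17,"el":29,"o":{"az":[77,47,26,37,47],"b":48,"fnc":93,"n":56,"v":41}}
Size at path /o/az: 5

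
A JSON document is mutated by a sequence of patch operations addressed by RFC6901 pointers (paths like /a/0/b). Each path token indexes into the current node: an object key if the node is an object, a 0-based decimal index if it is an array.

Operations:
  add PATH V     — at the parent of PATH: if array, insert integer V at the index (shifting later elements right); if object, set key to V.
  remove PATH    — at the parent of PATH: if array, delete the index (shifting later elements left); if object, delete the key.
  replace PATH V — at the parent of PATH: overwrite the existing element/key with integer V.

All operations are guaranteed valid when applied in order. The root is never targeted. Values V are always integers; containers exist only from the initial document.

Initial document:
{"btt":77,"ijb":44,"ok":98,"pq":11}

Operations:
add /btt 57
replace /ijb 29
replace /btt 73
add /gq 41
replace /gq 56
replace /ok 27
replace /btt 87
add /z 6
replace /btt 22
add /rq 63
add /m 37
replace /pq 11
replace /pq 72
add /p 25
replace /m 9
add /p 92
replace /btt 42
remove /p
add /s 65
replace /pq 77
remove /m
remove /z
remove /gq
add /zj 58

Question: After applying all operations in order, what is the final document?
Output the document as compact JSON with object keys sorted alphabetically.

After op 1 (add /btt 57): {"btt":57,"ijb":44,"ok":98,"pq":11}
After op 2 (replace /ijb 29): {"btt":57,"ijb":29,"ok":98,"pq":11}
After op 3 (replace /btt 73): {"btt":73,"ijb":29,"ok":98,"pq":11}
After op 4 (add /gq 41): {"btt":73,"gq":41,"ijb":29,"ok":98,"pq":11}
After op 5 (replace /gq 56): {"btt":73,"gq":56,"ijb":29,"ok":98,"pq":11}
After op 6 (replace /ok 27): {"btt":73,"gq":56,"ijb":29,"ok":27,"pq":11}
After op 7 (replace /btt 87): {"btt":87,"gq":56,"ijb":29,"ok":27,"pq":11}
After op 8 (add /z 6): {"btt":87,"gq":56,"ijb":29,"ok":27,"pq":11,"z":6}
After op 9 (replace /btt 22): {"btt":22,"gq":56,"ijb":29,"ok":27,"pq":11,"z":6}
After op 10 (add /rq 63): {"btt":22,"gq":56,"ijb":29,"ok":27,"pq":11,"rq":63,"z":6}
After op 11 (add /m 37): {"btt":22,"gq":56,"ijb":29,"m":37,"ok":27,"pq":11,"rq":63,"z":6}
After op 12 (replace /pq 11): {"btt":22,"gq":56,"ijb":29,"m":37,"ok":27,"pq":11,"rq":63,"z":6}
After op 13 (replace /pq 72): {"btt":22,"gq":56,"ijb":29,"m":37,"ok":27,"pq":72,"rq":63,"z":6}
After op 14 (add /p 25): {"btt":22,"gq":56,"ijb":29,"m":37,"ok":27,"p":25,"pq":72,"rq":63,"z":6}
After op 15 (replace /m 9): {"btt":22,"gq":56,"ijb":29,"m":9,"ok":27,"p":25,"pq":72,"rq":63,"z":6}
After op 16 (add /p 92): {"btt":22,"gq":56,"ijb":29,"m":9,"ok":27,"p":92,"pq":72,"rq":63,"z":6}
After op 17 (replace /btt 42): {"btt":42,"gq":56,"ijb":29,"m":9,"ok":27,"p":92,"pq":72,"rq":63,"z":6}
After op 18 (remove /p): {"btt":42,"gq":56,"ijb":29,"m":9,"ok":27,"pq":72,"rq":63,"z":6}
After op 19 (add /s 65): {"btt":42,"gq":56,"ijb":29,"m":9,"ok":27,"pq":72,"rq":63,"s":65,"z":6}
After op 20 (replace /pq 77): {"btt":42,"gq":56,"ijb":29,"m":9,"ok":27,"pq":77,"rq":63,"s":65,"z":6}
After op 21 (remove /m): {"btt":42,"gq":56,"ijb":29,"ok":27,"pq":77,"rq":63,"s":65,"z":6}
After op 22 (remove /z): {"btt":42,"gq":56,"ijb":29,"ok":27,"pq":77,"rq":63,"s":65}
After op 23 (remove /gq): {"btt":42,"ijb":29,"ok":27,"pq":77,"rq":63,"s":65}
After op 24 (add /zj 58): {"btt":42,"ijb":29,"ok":27,"pq":77,"rq":63,"s":65,"zj":58}

Answer: {"btt":42,"ijb":29,"ok":27,"pq":77,"rq":63,"s":65,"zj":58}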